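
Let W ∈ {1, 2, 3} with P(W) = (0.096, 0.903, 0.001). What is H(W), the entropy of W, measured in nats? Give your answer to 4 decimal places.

0.3240 nats

H(W) = −Σ p·ln p.
  −(0.096)·ln(0.096) = 0.22497
  −(0.903)·ln(0.903) = 0.09214
  −(0.001)·ln(0.001) = 0.00691
Sum: 0.22497 + 0.09214 + 0.00691 = 0.3240 nats.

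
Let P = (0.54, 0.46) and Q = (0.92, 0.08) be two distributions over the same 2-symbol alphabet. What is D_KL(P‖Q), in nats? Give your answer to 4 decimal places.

D(P‖Q) = Σ p·ln(p/q).
  0.54·ln(0.54/0.92) = -0.28771
  0.46·ln(0.46/0.08) = 0.80463
D(P‖Q) = 0.5169 nats.

0.5169 nats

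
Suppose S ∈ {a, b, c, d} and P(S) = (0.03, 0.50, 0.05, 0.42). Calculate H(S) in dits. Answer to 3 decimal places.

0.419 dits

H(S) = −Σ p·log₁₀ p.
  −(0.03)·log₁₀(0.03) = 0.0457
  −(0.50)·log₁₀(0.50) = 0.1505
  −(0.05)·log₁₀(0.05) = 0.0651
  −(0.42)·log₁₀(0.42) = 0.1582
Sum: 0.0457 + 0.1505 + 0.0651 + 0.1582 = 0.419 dits.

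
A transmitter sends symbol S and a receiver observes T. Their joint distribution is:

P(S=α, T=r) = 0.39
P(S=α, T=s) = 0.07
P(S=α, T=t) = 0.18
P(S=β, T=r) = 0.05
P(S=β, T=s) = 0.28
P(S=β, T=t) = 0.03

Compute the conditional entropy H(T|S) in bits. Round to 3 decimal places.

1.183 bits

Chain rule: H(T|S) = H(S,T) − H(S).
Marginals: p(S) = (0.6400, 0.3600), p(T) = (0.4400, 0.3500, 0.2100).
H(S,T) = 2.1257 bits; H(S) = 0.9427 bits.
H(T|S) = 2.1257 − 0.9427 = 1.183 bits.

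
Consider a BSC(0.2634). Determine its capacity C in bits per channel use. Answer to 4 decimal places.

Binary symmetric channel: C = 1 − h₂(ε) where h₂ is the binary entropy function.
h₂(0.2634) = −0.2634·log₂0.2634 − 0.7366·log₂0.7366 = 0.8318.
C = 1 − 0.8318 = 0.1682 bits per channel use.

0.1682 bits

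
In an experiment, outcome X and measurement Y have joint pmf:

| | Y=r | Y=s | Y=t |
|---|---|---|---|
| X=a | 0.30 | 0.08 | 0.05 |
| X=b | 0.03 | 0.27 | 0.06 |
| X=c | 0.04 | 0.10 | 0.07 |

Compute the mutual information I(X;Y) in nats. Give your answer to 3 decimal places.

0.209 nats

Marginals: p(X) = (0.4300, 0.3600, 0.2100), p(Y) = (0.3700, 0.4500, 0.1800).
I(X;Y) = Σ p(x,y)·ln[p(x,y)/(p(x)p(y))].
  (a,r): 0.30·ln(1.8856) = 0.1903
  (a,s): 0.08·ln(0.4134) = -0.0707
  (a,t): 0.05·ln(0.6460) = -0.0218
  (b,r): 0.03·ln(0.2252) = -0.0447
  (b,s): 0.27·ln(1.6667) = 0.1379
  (b,t): 0.06·ln(0.9259) = -0.0046
  (c,r): 0.04·ln(0.5148) = -0.0266
  (c,s): 0.10·ln(1.0582) = 0.0057
  (c,t): 0.07·ln(1.8519) = 0.0431
Sum = 0.209 nats.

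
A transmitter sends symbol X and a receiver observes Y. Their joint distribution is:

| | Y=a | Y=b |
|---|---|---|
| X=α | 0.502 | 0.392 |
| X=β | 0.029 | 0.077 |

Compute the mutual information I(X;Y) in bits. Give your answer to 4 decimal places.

0.0233 bits

Marginals: p(X) = (0.8940, 0.1060), p(Y) = (0.5310, 0.4690).
I(X;Y) = Σ p(x,y)·log₂[p(x,y)/(p(x)p(y))].
  (α,a): 0.502·log₂(1.0575) = 0.04048
  (α,b): 0.392·log₂(0.9349) = -0.03806
  (β,a): 0.029·log₂(0.5152) = -0.02774
  (β,b): 0.077·log₂(1.5489) = 0.04860
Sum = 0.0233 bits.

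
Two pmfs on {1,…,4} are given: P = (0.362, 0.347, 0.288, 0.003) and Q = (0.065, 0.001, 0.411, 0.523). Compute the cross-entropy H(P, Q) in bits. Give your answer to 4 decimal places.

5.2579 bits

H(P,Q) = −Σ p·log₂ q.
  −0.362·log₂(0.065) = 1.42752
  −0.347·log₂(0.001) = 3.45813
  −0.288·log₂(0.411) = 0.36944
  −0.003·log₂(0.523) = 0.00281
H(P,Q) = 5.2579 bits.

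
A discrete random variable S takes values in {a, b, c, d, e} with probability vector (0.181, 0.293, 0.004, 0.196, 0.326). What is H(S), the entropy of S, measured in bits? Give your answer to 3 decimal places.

H(S) = −Σ p·log₂ p.
  −(0.181)·log₂(0.181) = 0.4463
  −(0.293)·log₂(0.293) = 0.5189
  −(0.004)·log₂(0.004) = 0.0319
  −(0.196)·log₂(0.196) = 0.4608
  −(0.326)·log₂(0.326) = 0.5272
Sum: 0.4463 + 0.5189 + 0.0319 + 0.4608 + 0.5272 = 1.985 bits.

1.985 bits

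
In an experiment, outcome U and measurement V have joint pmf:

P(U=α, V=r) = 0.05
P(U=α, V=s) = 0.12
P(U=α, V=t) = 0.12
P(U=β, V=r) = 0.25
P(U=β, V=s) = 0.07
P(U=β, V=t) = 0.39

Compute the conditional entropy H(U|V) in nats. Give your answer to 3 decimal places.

0.538 nats

Chain rule: H(U|V) = H(U,V) − H(V).
Marginals: p(U) = (0.2900, 0.7100), p(V) = (0.3000, 0.1900, 0.5100).
H(U,V) = 1.5586 nats; H(V) = 1.0201 nats.
H(U|V) = 1.5586 − 1.0201 = 0.538 nats.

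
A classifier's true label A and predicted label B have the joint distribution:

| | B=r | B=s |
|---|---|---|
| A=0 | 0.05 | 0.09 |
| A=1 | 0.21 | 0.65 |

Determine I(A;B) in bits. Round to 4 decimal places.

Marginals: p(A) = (0.1400, 0.8600), p(B) = (0.2600, 0.7400).
I(A;B) = Σ p(x,y)·log₂[p(x,y)/(p(x)p(y))].
  (0,r): 0.05·log₂(1.3736) = 0.02290
  (0,s): 0.09·log₂(0.8687) = -0.01827
  (1,r): 0.21·log₂(0.9392) = -0.01901
  (1,s): 0.65·log₂(1.0214) = 0.01983
Sum = 0.0054 bits.

0.0054 bits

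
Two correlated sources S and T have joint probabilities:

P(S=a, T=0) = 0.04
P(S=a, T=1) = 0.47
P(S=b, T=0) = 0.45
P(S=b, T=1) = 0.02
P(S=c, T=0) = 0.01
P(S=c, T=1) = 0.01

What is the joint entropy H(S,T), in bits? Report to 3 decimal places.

1.462 bits

H(S,T) = −Σ p(x,y)·log₂ p(x,y) over all 6 cells.
  cell (a,0): −0.04·log₂0.04 = 0.1858
  cell (a,1): −0.47·log₂0.47 = 0.5120
  cell (b,0): −0.45·log₂0.45 = 0.5184
  cell (b,1): −0.02·log₂0.02 = 0.1129
  cell (c,0): −0.01·log₂0.01 = 0.0664
  cell (c,1): −0.01·log₂0.01 = 0.0664
Sum = 1.462 bits.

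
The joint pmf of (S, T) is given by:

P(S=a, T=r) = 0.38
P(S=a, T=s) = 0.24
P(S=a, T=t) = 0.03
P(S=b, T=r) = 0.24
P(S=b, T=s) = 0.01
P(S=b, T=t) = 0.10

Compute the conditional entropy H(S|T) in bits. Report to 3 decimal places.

0.759 bits

Chain rule: H(S|T) = H(S,T) − H(T).
Marginals: p(S) = (0.6500, 0.3500), p(T) = (0.6200, 0.2500, 0.1300).
H(S,T) = 2.0691 bits; H(T) = 1.3102 bits.
H(S|T) = 2.0691 − 1.3102 = 0.759 bits.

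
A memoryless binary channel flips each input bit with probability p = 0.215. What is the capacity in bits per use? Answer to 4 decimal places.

0.2491 bits

Binary symmetric channel: C = 1 − h₂(ε) where h₂ is the binary entropy function.
h₂(0.215) = −0.215·log₂0.215 − 0.785·log₂0.785 = 0.7509.
C = 1 − 0.7509 = 0.2491 bits per channel use.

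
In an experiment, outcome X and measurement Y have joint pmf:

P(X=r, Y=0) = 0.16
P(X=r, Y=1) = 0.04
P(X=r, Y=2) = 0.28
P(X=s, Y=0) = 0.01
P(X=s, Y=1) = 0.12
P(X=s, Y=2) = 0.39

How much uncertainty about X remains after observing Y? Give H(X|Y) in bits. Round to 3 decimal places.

Chain rule: H(X|Y) = H(X,Y) − H(Y).
Marginals: p(X) = (0.4800, 0.5200), p(Y) = (0.1700, 0.1600, 0.6700).
H(X,Y) = 2.0863 bits; H(Y) = 1.2447 bits.
H(X|Y) = 2.0863 − 1.2447 = 0.842 bits.

0.842 bits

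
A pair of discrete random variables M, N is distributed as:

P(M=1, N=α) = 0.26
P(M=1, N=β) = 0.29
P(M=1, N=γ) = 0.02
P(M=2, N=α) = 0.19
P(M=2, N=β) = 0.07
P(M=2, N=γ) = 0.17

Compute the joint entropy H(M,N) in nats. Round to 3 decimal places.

H(M,N) = −Σ p(x,y)·ln p(x,y) over all 6 cells.
  cell (1,α): −0.26·ln0.26 = 0.3502
  cell (1,β): −0.29·ln0.29 = 0.3590
  cell (1,γ): −0.02·ln0.02 = 0.0782
  cell (2,α): −0.19·ln0.19 = 0.3155
  cell (2,β): −0.07·ln0.07 = 0.1861
  cell (2,γ): −0.17·ln0.17 = 0.3012
Sum = 1.590 nats.

1.590 nats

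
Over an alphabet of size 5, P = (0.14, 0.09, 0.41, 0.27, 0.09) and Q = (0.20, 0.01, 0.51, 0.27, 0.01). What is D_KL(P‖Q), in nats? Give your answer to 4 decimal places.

0.2561 nats

D(P‖Q) = Σ p·ln(p/q).
  0.14·ln(0.14/0.20) = -0.04993
  0.09·ln(0.09/0.01) = 0.19775
  0.41·ln(0.41/0.51) = -0.08948
  0.27·ln(0.27/0.27) = 0.00000
  0.09·ln(0.09/0.01) = 0.19775
D(P‖Q) = 0.2561 nats.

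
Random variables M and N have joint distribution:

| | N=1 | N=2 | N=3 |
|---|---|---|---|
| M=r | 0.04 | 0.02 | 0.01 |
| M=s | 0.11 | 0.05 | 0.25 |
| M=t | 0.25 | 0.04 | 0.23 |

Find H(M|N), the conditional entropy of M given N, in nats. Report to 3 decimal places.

0.847 nats

Marginals: p(M) = (0.0700, 0.4100, 0.5200), p(N) = (0.4000, 0.1100, 0.4900).
H(M|N) = Σ p(N) · H(M|N=·).
  N=1: p=0.4000, H(M|N=1) = 0.8790
  N=2: p=0.1100, H(M|N=2) = 1.0362
  N=3: p=0.4900, H(M|N=3) = 0.7778
Weighted sum = 0.847 nats.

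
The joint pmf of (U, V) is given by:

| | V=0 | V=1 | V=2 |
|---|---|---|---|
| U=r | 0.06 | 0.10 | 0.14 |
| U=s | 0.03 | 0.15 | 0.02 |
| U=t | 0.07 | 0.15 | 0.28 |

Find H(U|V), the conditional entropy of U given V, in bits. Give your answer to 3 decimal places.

Chain rule: H(U|V) = H(U,V) − H(V).
Marginals: p(U) = (0.3000, 0.2000, 0.5000), p(V) = (0.1600, 0.4000, 0.4400).
H(U,V) = 2.8413 bits; H(V) = 1.4729 bits.
H(U|V) = 2.8413 − 1.4729 = 1.368 bits.

1.368 bits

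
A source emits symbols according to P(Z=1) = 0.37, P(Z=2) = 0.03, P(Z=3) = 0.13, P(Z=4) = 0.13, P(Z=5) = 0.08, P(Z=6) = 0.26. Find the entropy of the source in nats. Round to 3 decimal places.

H(Z) = −Σ p·ln p.
  −(0.37)·ln(0.37) = 0.3679
  −(0.03)·ln(0.03) = 0.1052
  −(0.13)·ln(0.13) = 0.2652
  −(0.13)·ln(0.13) = 0.2652
  −(0.08)·ln(0.08) = 0.2021
  −(0.26)·ln(0.26) = 0.3502
Sum: 0.3679 + 0.1052 + 0.2652 + 0.2652 + 0.2021 + 0.3502 = 1.556 nats.

1.556 nats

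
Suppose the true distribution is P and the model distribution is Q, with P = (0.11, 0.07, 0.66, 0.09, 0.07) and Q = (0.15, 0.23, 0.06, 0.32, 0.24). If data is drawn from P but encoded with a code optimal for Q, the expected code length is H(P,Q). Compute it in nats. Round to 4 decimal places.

2.3709 nats

H(P,Q) = −Σ p·ln q.
  −0.11·ln(0.15) = 0.20868
  −0.07·ln(0.23) = 0.10288
  −0.66·ln(0.06) = 1.85685
  −0.09·ln(0.32) = 0.10255
  −0.07·ln(0.24) = 0.09990
H(P,Q) = 2.3709 nats.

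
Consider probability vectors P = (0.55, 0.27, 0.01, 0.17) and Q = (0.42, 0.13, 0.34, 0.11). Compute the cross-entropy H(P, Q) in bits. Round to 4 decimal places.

H(P,Q) = −Σ p·log₂ q.
  −0.55·log₂(0.42) = 0.68835
  −0.27·log₂(0.13) = 0.79472
  −0.01·log₂(0.34) = 0.01556
  −0.17·log₂(0.11) = 0.54135
H(P,Q) = 2.0400 bits.

2.0400 bits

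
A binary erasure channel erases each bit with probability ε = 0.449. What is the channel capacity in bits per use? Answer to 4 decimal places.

Binary erasure channel: capacity C = 1 − ε.
C = 1 − 0.449 = 0.5510 bits per channel use.

0.5510 bits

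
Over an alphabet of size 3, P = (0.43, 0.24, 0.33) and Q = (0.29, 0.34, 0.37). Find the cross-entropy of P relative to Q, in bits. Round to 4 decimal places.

H(P,Q) = −Σ p·log₂ q.
  −0.43·log₂(0.29) = 0.76793
  −0.24·log₂(0.34) = 0.37353
  −0.33·log₂(0.37) = 0.47335
H(P,Q) = 1.6148 bits.

1.6148 bits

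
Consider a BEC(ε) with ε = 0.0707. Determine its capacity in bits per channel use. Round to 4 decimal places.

Binary erasure channel: capacity C = 1 − ε.
C = 1 − 0.0707 = 0.9293 bits per channel use.

0.9293 bits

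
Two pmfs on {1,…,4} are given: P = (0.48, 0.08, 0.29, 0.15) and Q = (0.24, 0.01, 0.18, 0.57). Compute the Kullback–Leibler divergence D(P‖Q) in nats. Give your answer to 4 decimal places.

0.4371 nats

D(P‖Q) = Σ p·ln(p/q).
  0.48·ln(0.48/0.24) = 0.33271
  0.08·ln(0.08/0.01) = 0.16636
  0.29·ln(0.29/0.18) = 0.13831
  0.15·ln(0.15/0.57) = -0.20025
D(P‖Q) = 0.4371 nats.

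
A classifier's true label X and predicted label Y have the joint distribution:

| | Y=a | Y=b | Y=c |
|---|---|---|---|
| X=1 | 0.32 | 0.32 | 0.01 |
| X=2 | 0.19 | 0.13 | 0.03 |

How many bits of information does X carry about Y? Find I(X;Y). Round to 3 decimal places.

0.026 bits

Marginals: p(X) = (0.6500, 0.3500), p(Y) = (0.5100, 0.4500, 0.0400).
I(X;Y) = H(X) + H(Y) − H(X,Y).
H(X) = 0.9341, H(Y) = 1.1996, H(X,Y) = 2.1081.
I(X;Y) = 0.9341 + 1.1996 − 2.1081 = 0.026 bits.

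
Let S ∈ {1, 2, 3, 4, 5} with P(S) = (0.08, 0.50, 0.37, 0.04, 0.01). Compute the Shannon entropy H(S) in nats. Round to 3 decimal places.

H(S) = −Σ p·ln p.
  −(0.08)·ln(0.08) = 0.2021
  −(0.50)·ln(0.50) = 0.3466
  −(0.37)·ln(0.37) = 0.3679
  −(0.04)·ln(0.04) = 0.1288
  −(0.01)·ln(0.01) = 0.0461
Sum: 0.2021 + 0.3466 + 0.3679 + 0.1288 + 0.0461 = 1.091 nats.

1.091 nats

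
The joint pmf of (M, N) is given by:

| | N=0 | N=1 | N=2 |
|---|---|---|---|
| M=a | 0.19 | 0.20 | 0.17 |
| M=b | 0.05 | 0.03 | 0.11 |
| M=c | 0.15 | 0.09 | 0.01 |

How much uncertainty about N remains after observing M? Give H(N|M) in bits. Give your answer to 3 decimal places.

1.438 bits

Chain rule: H(N|M) = H(M,N) − H(M).
Marginals: p(M) = (0.5600, 0.1900, 0.2500), p(N) = (0.3900, 0.3200, 0.2900).
H(M,N) = 2.8620 bits; H(M) = 1.4237 bits.
H(N|M) = 2.8620 − 1.4237 = 1.438 bits.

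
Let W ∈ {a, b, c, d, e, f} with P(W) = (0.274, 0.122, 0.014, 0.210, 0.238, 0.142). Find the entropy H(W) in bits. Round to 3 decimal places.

H(W) = −Σ p·log₂ p.
  −(0.274)·log₂(0.274) = 0.5118
  −(0.122)·log₂(0.122) = 0.3703
  −(0.014)·log₂(0.014) = 0.0862
  −(0.210)·log₂(0.210) = 0.4728
  −(0.238)·log₂(0.238) = 0.4929
  −(0.142)·log₂(0.142) = 0.3999
Sum: 0.5118 + 0.3703 + 0.0862 + 0.4728 + 0.4929 + 0.3999 = 2.334 bits.

2.334 bits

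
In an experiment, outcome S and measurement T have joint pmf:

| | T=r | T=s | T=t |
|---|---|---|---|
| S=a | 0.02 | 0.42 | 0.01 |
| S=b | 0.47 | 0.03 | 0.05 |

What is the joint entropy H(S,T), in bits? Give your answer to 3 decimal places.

H(S,T) = −Σ p(x,y)·log₂ p(x,y) over all 6 cells.
  cell (a,r): −0.02·log₂0.02 = 0.1129
  cell (a,s): −0.42·log₂0.42 = 0.5256
  cell (a,t): −0.01·log₂0.01 = 0.0664
  cell (b,r): −0.47·log₂0.47 = 0.5120
  cell (b,s): −0.03·log₂0.03 = 0.1518
  cell (b,t): −0.05·log₂0.05 = 0.2161
Sum = 1.585 bits.

1.585 bits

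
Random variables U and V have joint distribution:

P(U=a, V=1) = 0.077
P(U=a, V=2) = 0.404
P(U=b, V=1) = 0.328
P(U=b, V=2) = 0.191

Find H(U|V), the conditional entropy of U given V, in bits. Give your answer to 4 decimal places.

0.8230 bits

Marginals: p(U) = (0.4810, 0.5190), p(V) = (0.4050, 0.5950).
H(U|V) = Σ p(V) · H(U|V=·).
  V=1: p=0.4050, H(U|V=1) = 0.7017
  V=2: p=0.5950, H(U|V=2) = 0.9055
Weighted sum = 0.8230 bits.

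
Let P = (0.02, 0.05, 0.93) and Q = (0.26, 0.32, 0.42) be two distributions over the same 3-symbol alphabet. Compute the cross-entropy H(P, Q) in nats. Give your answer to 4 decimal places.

H(P,Q) = −Σ p·ln q.
  −0.02·ln(0.26) = 0.02694
  −0.05·ln(0.32) = 0.05697
  −0.93·ln(0.42) = 0.80678
H(P,Q) = 0.8907 nats.

0.8907 nats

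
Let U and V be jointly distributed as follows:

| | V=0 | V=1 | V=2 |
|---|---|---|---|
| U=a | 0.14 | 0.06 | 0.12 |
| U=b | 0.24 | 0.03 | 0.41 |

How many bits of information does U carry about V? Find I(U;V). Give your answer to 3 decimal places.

0.052 bits

Marginals: p(U) = (0.3200, 0.6800), p(V) = (0.3800, 0.0900, 0.5300).
I(U;V) = H(U) + H(V) − H(U,V).
H(U) = 0.9044, H(V) = 1.3286, H(U,V) = 2.1810.
I(U;V) = 0.9044 + 1.3286 − 2.1810 = 0.052 bits.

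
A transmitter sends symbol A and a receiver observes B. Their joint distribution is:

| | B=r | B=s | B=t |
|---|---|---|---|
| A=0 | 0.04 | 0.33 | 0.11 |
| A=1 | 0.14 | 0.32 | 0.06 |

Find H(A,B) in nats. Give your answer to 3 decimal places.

H(A,B) = −Σ p(x,y)·ln p(x,y) over all 6 cells.
  cell (0,r): −0.04·ln0.04 = 0.1288
  cell (0,s): −0.33·ln0.33 = 0.3659
  cell (0,t): −0.11·ln0.11 = 0.2428
  cell (1,r): −0.14·ln0.14 = 0.2753
  cell (1,s): −0.32·ln0.32 = 0.3646
  cell (1,t): −0.06·ln0.06 = 0.1688
Sum = 1.546 nats.

1.546 nats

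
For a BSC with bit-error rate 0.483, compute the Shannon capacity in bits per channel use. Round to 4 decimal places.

Binary symmetric channel: C = 1 − h₂(ε) where h₂ is the binary entropy function.
h₂(0.483) = −0.483·log₂0.483 − 0.517·log₂0.517 = 0.9992.
C = 1 − 0.9992 = 0.0008 bits per channel use.

0.0008 bits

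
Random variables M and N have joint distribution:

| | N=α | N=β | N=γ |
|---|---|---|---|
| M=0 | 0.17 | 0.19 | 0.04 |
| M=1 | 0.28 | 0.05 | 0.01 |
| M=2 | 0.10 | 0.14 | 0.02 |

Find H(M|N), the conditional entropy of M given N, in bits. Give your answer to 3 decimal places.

1.441 bits

Marginals: p(M) = (0.4000, 0.3400, 0.2600), p(N) = (0.5500, 0.3800, 0.0700).
H(M|N) = Σ p(N) · H(M|N=·).
  N=α: p=0.5500, H(M|N=α) = 1.4666
  N=β: p=0.3800, H(M|N=β) = 1.4157
  N=γ: p=0.0700, H(M|N=γ) = 1.3788
Weighted sum = 1.441 bits.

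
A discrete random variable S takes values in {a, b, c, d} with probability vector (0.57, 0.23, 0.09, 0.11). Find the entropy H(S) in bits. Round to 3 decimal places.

1.613 bits

H(S) = −Σ p·log₂ p.
  −(0.57)·log₂(0.57) = 0.4623
  −(0.23)·log₂(0.23) = 0.4877
  −(0.09)·log₂(0.09) = 0.3127
  −(0.11)·log₂(0.11) = 0.3503
Sum: 0.4623 + 0.4877 + 0.3127 + 0.3503 = 1.613 bits.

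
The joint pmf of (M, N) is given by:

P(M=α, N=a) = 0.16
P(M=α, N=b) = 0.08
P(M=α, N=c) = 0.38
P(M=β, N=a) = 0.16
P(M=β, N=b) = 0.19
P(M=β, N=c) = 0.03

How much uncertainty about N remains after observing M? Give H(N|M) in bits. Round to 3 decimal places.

1.317 bits

Marginals: p(M) = (0.6200, 0.3800), p(N) = (0.3200, 0.2700, 0.4100).
H(N|M) = Σ p(M) · H(N|M=·).
  M=α: p=0.6200, H(N|M=α) = 1.3184
  M=β: p=0.3800, H(N|M=β) = 1.3146
Weighted sum = 1.317 bits.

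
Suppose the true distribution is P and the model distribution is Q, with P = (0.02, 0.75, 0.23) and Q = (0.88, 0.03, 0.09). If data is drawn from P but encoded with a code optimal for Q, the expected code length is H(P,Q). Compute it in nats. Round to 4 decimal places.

H(P,Q) = −Σ p·ln q.
  −0.02·ln(0.88) = 0.00256
  −0.75·ln(0.03) = 2.62992
  −0.23·ln(0.09) = 0.55383
H(P,Q) = 3.1863 nats.

3.1863 nats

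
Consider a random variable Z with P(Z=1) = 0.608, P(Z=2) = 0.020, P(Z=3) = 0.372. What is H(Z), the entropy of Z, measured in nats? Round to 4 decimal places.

H(Z) = −Σ p·ln p.
  −(0.608)·ln(0.608) = 0.30253
  −(0.020)·ln(0.020) = 0.07824
  −(0.372)·ln(0.372) = 0.36786
Sum: 0.30253 + 0.07824 + 0.36786 = 0.7486 nats.

0.7486 nats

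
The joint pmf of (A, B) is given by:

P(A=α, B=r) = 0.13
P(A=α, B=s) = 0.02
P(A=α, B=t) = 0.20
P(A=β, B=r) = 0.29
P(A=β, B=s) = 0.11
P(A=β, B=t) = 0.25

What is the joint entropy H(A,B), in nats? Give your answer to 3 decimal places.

1.614 nats

H(A,B) = −Σ p(x,y)·ln p(x,y) over all 6 cells.
  cell (α,r): −0.13·ln0.13 = 0.2652
  cell (α,s): −0.02·ln0.02 = 0.0782
  cell (α,t): −0.20·ln0.20 = 0.3219
  cell (β,r): −0.29·ln0.29 = 0.3590
  cell (β,s): −0.11·ln0.11 = 0.2428
  cell (β,t): −0.25·ln0.25 = 0.3466
Sum = 1.614 nats.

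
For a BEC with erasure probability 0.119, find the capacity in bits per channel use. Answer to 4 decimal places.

Binary erasure channel: capacity C = 1 − ε.
C = 1 − 0.119 = 0.8810 bits per channel use.

0.8810 bits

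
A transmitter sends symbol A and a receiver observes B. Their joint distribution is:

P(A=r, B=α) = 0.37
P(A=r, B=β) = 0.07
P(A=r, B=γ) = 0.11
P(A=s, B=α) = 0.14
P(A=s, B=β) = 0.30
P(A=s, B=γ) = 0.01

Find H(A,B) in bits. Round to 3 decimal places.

2.134 bits

H(A,B) = −Σ p(x,y)·log₂ p(x,y) over all 6 cells.
  cell (r,α): −0.37·log₂0.37 = 0.5307
  cell (r,β): −0.07·log₂0.07 = 0.2686
  cell (r,γ): −0.11·log₂0.11 = 0.3503
  cell (s,α): −0.14·log₂0.14 = 0.3971
  cell (s,β): −0.30·log₂0.30 = 0.5211
  cell (s,γ): −0.01·log₂0.01 = 0.0664
Sum = 2.134 bits.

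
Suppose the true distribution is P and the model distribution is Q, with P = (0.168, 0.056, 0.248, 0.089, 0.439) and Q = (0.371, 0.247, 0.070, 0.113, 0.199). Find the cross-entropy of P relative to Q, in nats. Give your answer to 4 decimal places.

H(P,Q) = −Σ p·ln q.
  −0.168·ln(0.371) = 0.16658
  −0.056·ln(0.247) = 0.07831
  −0.248·ln(0.070) = 0.65950
  −0.089·ln(0.113) = 0.19405
  −0.439·ln(0.199) = 0.70874
H(P,Q) = 1.8072 nats.

1.8072 nats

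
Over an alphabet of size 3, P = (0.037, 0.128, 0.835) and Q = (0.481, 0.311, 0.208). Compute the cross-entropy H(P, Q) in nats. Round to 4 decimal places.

H(P,Q) = −Σ p·ln q.
  −0.037·ln(0.481) = 0.02708
  −0.128·ln(0.311) = 0.14950
  −0.835·ln(0.208) = 1.31113
H(P,Q) = 1.4877 nats.

1.4877 nats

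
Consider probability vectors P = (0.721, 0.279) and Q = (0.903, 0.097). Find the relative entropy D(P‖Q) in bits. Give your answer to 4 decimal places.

0.1911 bits

D(P‖Q) = Σ p·log₂(p/q).
  0.721·log₂(0.721/0.903) = -0.23413
  0.279·log₂(0.279/0.097) = 0.42525
D(P‖Q) = 0.1911 bits.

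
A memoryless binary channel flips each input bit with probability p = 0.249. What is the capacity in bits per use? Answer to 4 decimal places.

Binary symmetric channel: C = 1 − h₂(ε) where h₂ is the binary entropy function.
h₂(0.249) = −0.249·log₂0.249 − 0.751·log₂0.751 = 0.8097.
C = 1 − 0.8097 = 0.1903 bits per channel use.

0.1903 bits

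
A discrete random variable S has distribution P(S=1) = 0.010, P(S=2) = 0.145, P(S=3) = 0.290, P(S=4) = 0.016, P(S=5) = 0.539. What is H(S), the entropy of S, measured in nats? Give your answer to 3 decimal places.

H(S) = −Σ p·ln p.
  −(0.010)·ln(0.010) = 0.0461
  −(0.145)·ln(0.145) = 0.2800
  −(0.290)·ln(0.290) = 0.3590
  −(0.016)·ln(0.016) = 0.0662
  −(0.539)·ln(0.539) = 0.3331
Sum: 0.0461 + 0.2800 + 0.3590 + 0.0662 + 0.3331 = 1.084 nats.

1.084 nats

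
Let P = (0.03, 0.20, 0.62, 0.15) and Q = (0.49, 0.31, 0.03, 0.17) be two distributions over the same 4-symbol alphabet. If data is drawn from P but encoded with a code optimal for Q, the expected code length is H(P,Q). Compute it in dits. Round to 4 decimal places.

H(P,Q) = −Σ p·log₁₀ q.
  −0.03·log₁₀(0.49) = 0.00929
  −0.20·log₁₀(0.31) = 0.10173
  −0.62·log₁₀(0.03) = 0.94418
  −0.15·log₁₀(0.17) = 0.11543
H(P,Q) = 1.1706 dits.

1.1706 dits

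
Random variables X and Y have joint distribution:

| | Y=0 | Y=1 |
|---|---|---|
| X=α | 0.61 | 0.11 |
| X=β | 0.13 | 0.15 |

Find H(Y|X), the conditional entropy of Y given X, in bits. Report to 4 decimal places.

0.7230 bits

Marginals: p(X) = (0.7200, 0.2800), p(Y) = (0.7400, 0.2600).
H(Y|X) = Σ p(X) · H(Y|X=·).
  X=α: p=0.7200, H(Y|X=α) = 0.6167
  X=β: p=0.2800, H(Y|X=β) = 0.9963
Weighted sum = 0.7230 bits.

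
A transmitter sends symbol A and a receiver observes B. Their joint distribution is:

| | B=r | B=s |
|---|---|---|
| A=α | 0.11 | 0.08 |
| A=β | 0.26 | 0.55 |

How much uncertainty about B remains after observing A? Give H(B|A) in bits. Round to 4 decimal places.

Chain rule: H(B|A) = H(A,B) − H(A).
Marginals: p(A) = (0.1900, 0.8100), p(B) = (0.3700, 0.6300).
H(A,B) = 1.6215 bits; H(A) = 0.7015 bits.
H(B|A) = 1.6215 − 0.7015 = 0.9200 bits.

0.9200 bits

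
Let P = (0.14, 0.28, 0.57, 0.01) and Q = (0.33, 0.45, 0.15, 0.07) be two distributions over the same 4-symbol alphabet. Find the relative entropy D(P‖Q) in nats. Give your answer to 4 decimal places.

0.4886 nats

D(P‖Q) = Σ p·ln(p/q).
  0.14·ln(0.14/0.33) = -0.12004
  0.28·ln(0.28/0.45) = -0.13285
  0.57·ln(0.57/0.15) = 0.76095
  0.01·ln(0.01/0.07) = -0.01946
D(P‖Q) = 0.4886 nats.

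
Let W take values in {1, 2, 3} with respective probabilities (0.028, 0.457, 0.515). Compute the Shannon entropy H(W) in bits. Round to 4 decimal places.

1.1538 bits

H(W) = −Σ p·log₂ p.
  −(0.028)·log₂(0.028) = 0.14444
  −(0.457)·log₂(0.457) = 0.51629
  −(0.515)·log₂(0.515) = 0.49304
Sum: 0.14444 + 0.51629 + 0.49304 = 1.1538 bits.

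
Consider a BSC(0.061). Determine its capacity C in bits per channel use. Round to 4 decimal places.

0.6686 bits

Binary symmetric channel: C = 1 − h₂(ε) where h₂ is the binary entropy function.
h₂(0.061) = −0.061·log₂0.061 − 0.939·log₂0.939 = 0.3314.
C = 1 − 0.3314 = 0.6686 bits per channel use.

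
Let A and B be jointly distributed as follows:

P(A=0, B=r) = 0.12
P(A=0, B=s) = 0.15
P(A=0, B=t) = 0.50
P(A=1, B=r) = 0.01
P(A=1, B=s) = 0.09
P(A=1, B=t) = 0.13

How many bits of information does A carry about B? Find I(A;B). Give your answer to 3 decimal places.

0.035 bits

Marginals: p(A) = (0.7700, 0.2300), p(B) = (0.1300, 0.2400, 0.6300).
I(A;B) = Σ p(x,y)·log₂[p(x,y)/(p(x)p(y))].
  (0,r): 0.12·log₂(1.1988) = 0.0314
  (0,s): 0.15·log₂(0.8117) = -0.0452
  (0,t): 0.50·log₂(1.0307) = 0.0218
  (1,r): 0.01·log₂(0.3344) = -0.0158
  (1,s): 0.09·log₂(1.6304) = 0.0635
  (1,t): 0.13·log₂(0.8972) = -0.0204
Sum = 0.035 bits.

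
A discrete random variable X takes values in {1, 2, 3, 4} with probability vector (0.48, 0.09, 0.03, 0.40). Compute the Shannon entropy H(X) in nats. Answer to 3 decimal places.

1.041 nats

H(X) = −Σ p·ln p.
  −(0.48)·ln(0.48) = 0.3523
  −(0.09)·ln(0.09) = 0.2167
  −(0.03)·ln(0.03) = 0.1052
  −(0.40)·ln(0.40) = 0.3665
Sum: 0.3523 + 0.2167 + 0.1052 + 0.3665 = 1.041 nats.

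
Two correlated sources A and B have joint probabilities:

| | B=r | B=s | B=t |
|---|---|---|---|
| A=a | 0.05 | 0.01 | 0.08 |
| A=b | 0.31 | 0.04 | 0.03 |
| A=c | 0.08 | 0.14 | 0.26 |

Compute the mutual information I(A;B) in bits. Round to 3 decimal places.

0.314 bits

Marginals: p(A) = (0.1400, 0.3800, 0.4800), p(B) = (0.4400, 0.1900, 0.3700).
I(A;B) = Σ p(x,y)·log₂[p(x,y)/(p(x)p(y))].
  (a,r): 0.05·log₂(0.8117) = -0.0151
  (a,s): 0.01·log₂(0.3759) = -0.0141
  (a,t): 0.08·log₂(1.5444) = 0.0502
  (b,r): 0.31·log₂(1.8541) = 0.2761
  (b,s): 0.04·log₂(0.5540) = -0.0341
  (b,t): 0.03·log₂(0.2134) = -0.0669
  (c,r): 0.08·log₂(0.3788) = -0.1120
  (c,s): 0.14·log₂(1.5351) = 0.0866
  (c,t): 0.26·log₂(1.4640) = 0.1430
Sum = 0.314 bits.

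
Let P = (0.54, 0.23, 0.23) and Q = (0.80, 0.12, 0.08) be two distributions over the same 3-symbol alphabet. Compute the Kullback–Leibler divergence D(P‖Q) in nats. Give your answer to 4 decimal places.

0.1803 nats

D(P‖Q) = Σ p·ln(p/q).
  0.54·ln(0.54/0.80) = -0.21224
  0.23·ln(0.23/0.12) = 0.14964
  0.23·ln(0.23/0.08) = 0.24289
D(P‖Q) = 0.1803 nats.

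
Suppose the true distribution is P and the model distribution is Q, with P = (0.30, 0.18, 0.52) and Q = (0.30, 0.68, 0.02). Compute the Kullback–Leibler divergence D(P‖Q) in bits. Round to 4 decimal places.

D(P‖Q) = Σ p·log₂(p/q).
  0.30·log₂(0.30/0.30) = 0.00000
  0.18·log₂(0.18/0.68) = -0.34516
  0.52·log₂(0.52/0.02) = 2.44423
D(P‖Q) = 2.0991 bits.

2.0991 bits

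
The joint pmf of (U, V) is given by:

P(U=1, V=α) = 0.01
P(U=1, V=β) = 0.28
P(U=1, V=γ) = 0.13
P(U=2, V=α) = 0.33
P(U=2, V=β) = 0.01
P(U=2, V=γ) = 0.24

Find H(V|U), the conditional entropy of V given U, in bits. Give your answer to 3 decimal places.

1.070 bits

Marginals: p(U) = (0.4200, 0.5800), p(V) = (0.3400, 0.2900, 0.3700).
H(V|U) = Σ p(U) · H(V|U=·).
  U=1: p=0.4200, H(V|U=1) = 1.0420
  U=2: p=0.5800, H(V|U=2) = 1.0907
Weighted sum = 1.070 bits.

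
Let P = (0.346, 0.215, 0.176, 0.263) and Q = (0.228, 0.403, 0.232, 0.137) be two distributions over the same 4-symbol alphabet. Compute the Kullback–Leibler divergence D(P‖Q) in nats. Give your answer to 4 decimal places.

0.1321 nats

D(P‖Q) = Σ p·ln(p/q).
  0.346·ln(0.346/0.228) = 0.14431
  0.215·ln(0.215/0.403) = -0.13508
  0.176·ln(0.176/0.232) = -0.04862
  0.263·ln(0.263/0.137) = 0.17152
D(P‖Q) = 0.1321 nats.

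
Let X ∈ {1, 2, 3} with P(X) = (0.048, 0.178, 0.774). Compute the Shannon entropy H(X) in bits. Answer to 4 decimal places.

0.9396 bits

H(X) = −Σ p·log₂ p.
  −(0.048)·log₂(0.048) = 0.21028
  −(0.178)·log₂(0.178) = 0.44323
  −(0.774)·log₂(0.774) = 0.28607
Sum: 0.21028 + 0.44323 + 0.28607 = 0.9396 bits.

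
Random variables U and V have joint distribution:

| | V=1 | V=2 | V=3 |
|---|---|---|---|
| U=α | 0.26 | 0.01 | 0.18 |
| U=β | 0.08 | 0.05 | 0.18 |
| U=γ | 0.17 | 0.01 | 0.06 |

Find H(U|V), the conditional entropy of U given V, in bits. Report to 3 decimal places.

1.425 bits

Marginals: p(U) = (0.4500, 0.3100, 0.2400), p(V) = (0.5100, 0.0700, 0.4200).
H(U|V) = Σ p(V) · H(U|V=·).
  V=1: p=0.5100, H(U|V=1) = 1.4430
  V=2: p=0.0700, H(U|V=2) = 1.1488
  V=3: p=0.4200, H(U|V=3) = 1.4488
Weighted sum = 1.425 bits.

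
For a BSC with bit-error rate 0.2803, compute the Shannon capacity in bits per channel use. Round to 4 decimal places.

0.1441 bits

Binary symmetric channel: C = 1 − h₂(ε) where h₂ is the binary entropy function.
h₂(0.2803) = −0.2803·log₂0.2803 − 0.7197·log₂0.7197 = 0.8559.
C = 1 − 0.8559 = 0.1441 bits per channel use.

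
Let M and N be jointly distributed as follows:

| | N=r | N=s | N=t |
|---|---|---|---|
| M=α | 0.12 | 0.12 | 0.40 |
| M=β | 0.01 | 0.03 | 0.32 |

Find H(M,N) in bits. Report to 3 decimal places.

2.007 bits

H(M,N) = −Σ p(x,y)·log₂ p(x,y) over all 6 cells.
  cell (α,r): −0.12·log₂0.12 = 0.3671
  cell (α,s): −0.12·log₂0.12 = 0.3671
  cell (α,t): −0.40·log₂0.40 = 0.5288
  cell (β,r): −0.01·log₂0.01 = 0.0664
  cell (β,s): −0.03·log₂0.03 = 0.1518
  cell (β,t): −0.32·log₂0.32 = 0.5260
Sum = 2.007 bits.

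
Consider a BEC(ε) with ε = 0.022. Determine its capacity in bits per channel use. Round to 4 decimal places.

0.9780 bits

Binary erasure channel: capacity C = 1 − ε.
C = 1 − 0.022 = 0.9780 bits per channel use.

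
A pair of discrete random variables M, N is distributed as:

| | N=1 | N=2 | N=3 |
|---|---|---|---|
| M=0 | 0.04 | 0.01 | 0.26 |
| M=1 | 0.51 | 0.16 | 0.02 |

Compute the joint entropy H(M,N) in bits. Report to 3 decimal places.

H(M,N) = −Σ p(x,y)·log₂ p(x,y) over all 6 cells.
  cell (0,1): −0.04·log₂0.04 = 0.1858
  cell (0,2): −0.01·log₂0.01 = 0.0664
  cell (0,3): −0.26·log₂0.26 = 0.5053
  cell (1,1): −0.51·log₂0.51 = 0.4954
  cell (1,2): −0.16·log₂0.16 = 0.4230
  cell (1,3): −0.02·log₂0.02 = 0.1129
Sum = 1.789 bits.

1.789 bits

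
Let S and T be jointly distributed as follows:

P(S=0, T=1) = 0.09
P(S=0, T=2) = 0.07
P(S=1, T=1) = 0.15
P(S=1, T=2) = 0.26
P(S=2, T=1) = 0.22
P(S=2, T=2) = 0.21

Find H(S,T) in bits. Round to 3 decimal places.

H(S,T) = −Σ p(x,y)·log₂ p(x,y) over all 6 cells.
  cell (0,1): −0.09·log₂0.09 = 0.3127
  cell (0,2): −0.07·log₂0.07 = 0.2686
  cell (1,1): −0.15·log₂0.15 = 0.4105
  cell (1,2): −0.26·log₂0.26 = 0.5053
  cell (2,1): −0.22·log₂0.22 = 0.4806
  cell (2,2): −0.21·log₂0.21 = 0.4728
Sum = 2.450 bits.

2.450 bits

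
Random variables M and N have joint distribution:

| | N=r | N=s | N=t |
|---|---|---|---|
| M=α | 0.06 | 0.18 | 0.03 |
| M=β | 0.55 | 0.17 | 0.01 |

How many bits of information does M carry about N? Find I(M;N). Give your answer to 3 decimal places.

0.176 bits

Marginals: p(M) = (0.2700, 0.7300), p(N) = (0.6100, 0.3500, 0.0400).
I(M;N) = H(M) + H(N) − H(M,N).
H(M) = 0.8415, H(N) = 1.1509, H(M,N) = 1.8160.
I(M;N) = 0.8415 + 1.1509 − 1.8160 = 0.176 bits.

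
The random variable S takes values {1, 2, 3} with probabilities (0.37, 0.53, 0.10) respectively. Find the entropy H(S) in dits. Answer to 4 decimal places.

H(S) = −Σ p·log₁₀ p.
  −(0.37)·log₁₀(0.37) = 0.15977
  −(0.53)·log₁₀(0.53) = 0.14613
  −(0.10)·log₁₀(0.10) = 0.10000
Sum: 0.15977 + 0.14613 + 0.10000 = 0.4059 dits.

0.4059 dits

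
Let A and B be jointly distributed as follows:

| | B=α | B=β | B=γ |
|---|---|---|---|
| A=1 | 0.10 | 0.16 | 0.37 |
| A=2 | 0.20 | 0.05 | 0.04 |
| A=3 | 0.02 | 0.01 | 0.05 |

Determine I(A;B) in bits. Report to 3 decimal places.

Marginals: p(A) = (0.6300, 0.2900, 0.0800), p(B) = (0.3200, 0.2200, 0.4600).
I(A;B) = H(A) + H(B) − H(A,B).
H(A) = 1.2294, H(B) = 1.5219, H(A,B) = 2.5476.
I(A;B) = 1.2294 + 1.5219 − 2.5476 = 0.204 bits.

0.204 bits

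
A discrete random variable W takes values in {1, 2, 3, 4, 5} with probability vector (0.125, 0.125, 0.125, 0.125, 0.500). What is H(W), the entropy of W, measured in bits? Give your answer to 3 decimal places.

2.000 bits

H(W) = −Σ p·log₂ p.
  −(0.125)·log₂(0.125) = 0.3750
  −(0.125)·log₂(0.125) = 0.3750
  −(0.125)·log₂(0.125) = 0.3750
  −(0.125)·log₂(0.125) = 0.3750
  −(0.500)·log₂(0.500) = 0.5000
Sum: 0.3750 + 0.3750 + 0.3750 + 0.3750 + 0.5000 = 2.000 bits.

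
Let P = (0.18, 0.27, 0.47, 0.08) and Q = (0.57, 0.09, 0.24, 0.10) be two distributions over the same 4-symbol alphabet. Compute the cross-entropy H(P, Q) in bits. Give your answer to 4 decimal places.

H(P,Q) = −Σ p·log₂ q.
  −0.18·log₂(0.57) = 0.14597
  −0.27·log₂(0.09) = 0.93796
  −0.47·log₂(0.24) = 0.96768
  −0.08·log₂(0.10) = 0.26575
H(P,Q) = 2.3174 bits.

2.3174 bits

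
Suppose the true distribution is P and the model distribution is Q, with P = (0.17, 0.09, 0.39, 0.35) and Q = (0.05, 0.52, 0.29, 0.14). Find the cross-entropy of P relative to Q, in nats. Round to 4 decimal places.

H(P,Q) = −Σ p·ln q.
  −0.17·ln(0.05) = 0.50927
  −0.09·ln(0.52) = 0.05885
  −0.39·ln(0.29) = 0.48277
  −0.35·ln(0.14) = 0.68814
H(P,Q) = 1.7390 nats.

1.7390 nats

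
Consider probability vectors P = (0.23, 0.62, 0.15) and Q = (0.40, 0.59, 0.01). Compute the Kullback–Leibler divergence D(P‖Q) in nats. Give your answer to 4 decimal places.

0.3097 nats

D(P‖Q) = Σ p·ln(p/q).
  0.23·ln(0.23/0.40) = -0.12728
  0.62·ln(0.62/0.59) = 0.03075
  0.15·ln(0.15/0.01) = 0.40621
D(P‖Q) = 0.3097 nats.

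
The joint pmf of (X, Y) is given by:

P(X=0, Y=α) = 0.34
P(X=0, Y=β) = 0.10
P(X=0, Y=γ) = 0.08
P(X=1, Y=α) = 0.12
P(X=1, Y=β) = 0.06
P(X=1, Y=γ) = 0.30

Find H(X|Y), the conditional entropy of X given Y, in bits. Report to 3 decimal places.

Chain rule: H(X|Y) = H(X,Y) − H(Y).
Marginals: p(X) = (0.5200, 0.4800), p(Y) = (0.4600, 0.1600, 0.3800).
H(X,Y) = 2.2846 bits; H(Y) = 1.4688 bits.
H(X|Y) = 2.2846 − 1.4688 = 0.816 bits.

0.816 bits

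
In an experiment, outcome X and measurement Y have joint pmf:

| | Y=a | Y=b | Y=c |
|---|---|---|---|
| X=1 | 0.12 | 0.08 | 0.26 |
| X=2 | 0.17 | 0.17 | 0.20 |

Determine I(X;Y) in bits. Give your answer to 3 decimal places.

0.031 bits

Marginals: p(X) = (0.4600, 0.5400), p(Y) = (0.2900, 0.2500, 0.4600).
I(X;Y) = H(X) + H(Y) − H(X,Y).
H(X) = 0.9954, H(Y) = 1.5332, H(X,Y) = 2.4974.
I(X;Y) = 0.9954 + 1.5332 − 2.4974 = 0.031 bits.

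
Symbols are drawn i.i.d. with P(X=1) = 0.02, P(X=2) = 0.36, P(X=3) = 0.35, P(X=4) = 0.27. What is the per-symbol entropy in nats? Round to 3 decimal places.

1.167 nats

H(X) = −Σ p·ln p.
  −(0.02)·ln(0.02) = 0.0782
  −(0.36)·ln(0.36) = 0.3678
  −(0.35)·ln(0.35) = 0.3674
  −(0.27)·ln(0.27) = 0.3535
Sum: 0.0782 + 0.3678 + 0.3674 + 0.3535 = 1.167 nats.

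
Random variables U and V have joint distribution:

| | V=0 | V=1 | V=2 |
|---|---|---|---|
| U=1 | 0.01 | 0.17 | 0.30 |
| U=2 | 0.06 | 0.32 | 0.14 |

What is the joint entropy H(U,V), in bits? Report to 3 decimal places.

2.189 bits

H(U,V) = −Σ p(x,y)·log₂ p(x,y) over all 6 cells.
  cell (1,0): −0.01·log₂0.01 = 0.0664
  cell (1,1): −0.17·log₂0.17 = 0.4346
  cell (1,2): −0.30·log₂0.30 = 0.5211
  cell (2,0): −0.06·log₂0.06 = 0.2435
  cell (2,1): −0.32·log₂0.32 = 0.5260
  cell (2,2): −0.14·log₂0.14 = 0.3971
Sum = 2.189 bits.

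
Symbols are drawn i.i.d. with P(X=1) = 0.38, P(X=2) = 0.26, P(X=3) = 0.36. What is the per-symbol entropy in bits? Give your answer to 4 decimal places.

H(X) = −Σ p·log₂ p.
  −(0.38)·log₂(0.38) = 0.53045
  −(0.26)·log₂(0.26) = 0.50529
  −(0.36)·log₂(0.36) = 0.53062
Sum: 0.53045 + 0.50529 + 0.53062 = 1.5664 bits.

1.5664 bits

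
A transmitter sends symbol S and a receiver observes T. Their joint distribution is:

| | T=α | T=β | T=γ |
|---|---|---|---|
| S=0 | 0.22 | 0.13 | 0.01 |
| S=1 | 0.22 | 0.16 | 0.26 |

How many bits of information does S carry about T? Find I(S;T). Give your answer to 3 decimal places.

0.153 bits

Marginals: p(S) = (0.3600, 0.6400), p(T) = (0.4400, 0.2900, 0.2700).
I(S;T) = H(S) + H(T) − H(S,T).
H(S) = 0.9427, H(T) = 1.5491, H(S,T) = 2.3385.
I(S;T) = 0.9427 + 1.5491 − 2.3385 = 0.153 bits.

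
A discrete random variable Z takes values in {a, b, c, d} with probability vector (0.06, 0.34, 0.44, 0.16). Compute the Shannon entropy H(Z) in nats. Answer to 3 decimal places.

H(Z) = −Σ p·ln p.
  −(0.06)·ln(0.06) = 0.1688
  −(0.34)·ln(0.34) = 0.3668
  −(0.44)·ln(0.44) = 0.3612
  −(0.16)·ln(0.16) = 0.2932
Sum: 0.1688 + 0.3668 + 0.3612 + 0.2932 = 1.190 nats.

1.190 nats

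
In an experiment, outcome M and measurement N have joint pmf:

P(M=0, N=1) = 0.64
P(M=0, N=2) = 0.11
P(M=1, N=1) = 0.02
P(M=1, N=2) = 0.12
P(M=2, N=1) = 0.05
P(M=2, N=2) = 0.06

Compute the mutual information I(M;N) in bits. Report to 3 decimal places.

0.225 bits

Marginals: p(M) = (0.7500, 0.1400, 0.1100), p(N) = (0.7100, 0.2900).
I(M;N) = Σ p(x,y)·log₂[p(x,y)/(p(x)p(y))].
  (0,1): 0.64·log₂(1.2019) = 0.1698
  (0,2): 0.11·log₂(0.5057) = -0.1082
  (1,1): 0.02·log₂(0.2012) = -0.0463
  (1,2): 0.12·log₂(2.9557) = 0.1876
  (2,1): 0.05·log₂(0.6402) = -0.0322
  (2,2): 0.06·log₂(1.8809) = 0.0547
Sum = 0.225 bits.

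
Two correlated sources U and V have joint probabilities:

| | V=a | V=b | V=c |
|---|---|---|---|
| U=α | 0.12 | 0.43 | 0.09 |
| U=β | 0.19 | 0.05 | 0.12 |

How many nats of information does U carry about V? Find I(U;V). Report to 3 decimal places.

Marginals: p(U) = (0.6400, 0.3600), p(V) = (0.3100, 0.4800, 0.2100).
I(U;V) = H(U) + H(V) − H(U,V).
H(U) = 0.6534, H(V) = 1.0431, H(U,V) = 1.5538.
I(U;V) = 0.6534 + 1.0431 − 1.5538 = 0.143 nats.

0.143 nats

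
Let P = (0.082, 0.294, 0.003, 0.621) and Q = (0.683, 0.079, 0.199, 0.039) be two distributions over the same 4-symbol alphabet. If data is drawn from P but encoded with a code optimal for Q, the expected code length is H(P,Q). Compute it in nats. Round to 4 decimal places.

2.7970 nats

H(P,Q) = −Σ p·ln q.
  −0.082·ln(0.683) = 0.03126
  −0.294·ln(0.079) = 0.74626
  −0.003·ln(0.199) = 0.00484
  −0.621·ln(0.039) = 2.01464
H(P,Q) = 2.7970 nats.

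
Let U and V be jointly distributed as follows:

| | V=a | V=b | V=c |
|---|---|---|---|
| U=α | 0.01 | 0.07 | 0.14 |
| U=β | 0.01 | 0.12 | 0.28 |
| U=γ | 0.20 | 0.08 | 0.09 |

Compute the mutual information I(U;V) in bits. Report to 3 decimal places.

0.276 bits

Marginals: p(U) = (0.2200, 0.4100, 0.3700), p(V) = (0.2200, 0.2700, 0.5100).
I(U;V) = H(U) + H(V) − H(U,V).
H(U) = 1.5387, H(V) = 1.4860, H(U,V) = 2.7484.
I(U;V) = 1.5387 + 1.4860 − 2.7484 = 0.276 bits.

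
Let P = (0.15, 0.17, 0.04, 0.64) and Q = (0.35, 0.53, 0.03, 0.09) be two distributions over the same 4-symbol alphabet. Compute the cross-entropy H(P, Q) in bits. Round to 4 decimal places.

H(P,Q) = −Σ p·log₂ q.
  −0.15·log₂(0.35) = 0.22719
  −0.17·log₂(0.53) = 0.15571
  −0.04·log₂(0.03) = 0.20236
  −0.64·log₂(0.09) = 2.22332
H(P,Q) = 2.8086 bits.

2.8086 bits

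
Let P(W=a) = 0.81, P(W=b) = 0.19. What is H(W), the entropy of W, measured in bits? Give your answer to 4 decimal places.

0.7015 bits

H(W) = −Σ p·log₂ p.
  −(0.81)·log₂(0.81) = 0.24625
  −(0.19)·log₂(0.19) = 0.45523
Sum: 0.24625 + 0.45523 = 0.7015 bits.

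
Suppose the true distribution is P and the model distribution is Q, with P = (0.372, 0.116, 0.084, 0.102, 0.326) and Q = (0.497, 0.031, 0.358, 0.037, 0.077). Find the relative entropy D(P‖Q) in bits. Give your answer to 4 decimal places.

0.7176 bits

D(P‖Q) = Σ p·log₂(p/q).
  0.372·log₂(0.372/0.497) = -0.15547
  0.116·log₂(0.116/0.031) = 0.22084
  0.084·log₂(0.084/0.358) = -0.17569
  0.102·log₂(0.102/0.037) = 0.14922
  0.326·log₂(0.326/0.077) = 0.67871
D(P‖Q) = 0.7176 bits.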